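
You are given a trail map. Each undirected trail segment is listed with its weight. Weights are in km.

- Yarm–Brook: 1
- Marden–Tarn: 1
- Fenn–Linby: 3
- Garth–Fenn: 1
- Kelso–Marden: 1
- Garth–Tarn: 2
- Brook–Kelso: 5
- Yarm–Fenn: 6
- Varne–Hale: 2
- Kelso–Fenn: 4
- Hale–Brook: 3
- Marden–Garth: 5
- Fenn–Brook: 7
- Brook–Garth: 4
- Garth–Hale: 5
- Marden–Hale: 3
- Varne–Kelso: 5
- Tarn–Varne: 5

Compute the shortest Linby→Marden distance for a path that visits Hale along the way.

12 km

Best Linby to Hale: Linby → Fenn → Garth → Hale costing 9
Best Hale to Marden: Hale → Marden costing 3
Total via Hale: 9 + 3 = 12 km.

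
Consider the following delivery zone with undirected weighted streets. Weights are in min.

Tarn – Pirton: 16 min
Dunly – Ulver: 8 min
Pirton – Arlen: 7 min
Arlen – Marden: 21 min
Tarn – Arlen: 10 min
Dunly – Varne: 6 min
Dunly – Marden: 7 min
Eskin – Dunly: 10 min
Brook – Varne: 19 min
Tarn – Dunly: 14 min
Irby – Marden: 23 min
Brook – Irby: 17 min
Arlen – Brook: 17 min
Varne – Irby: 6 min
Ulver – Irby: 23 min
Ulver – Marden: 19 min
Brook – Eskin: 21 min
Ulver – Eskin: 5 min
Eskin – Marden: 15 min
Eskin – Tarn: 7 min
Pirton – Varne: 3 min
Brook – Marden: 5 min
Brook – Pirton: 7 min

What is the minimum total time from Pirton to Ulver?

17 min

Enumerating some paths:
Pirton - Brook - Marden - Dunly - Ulver: 7+5+7+8 = 27
Pirton - Varne - Dunly - Ulver: 3+6+8 = 17
Pirton - Varne - Dunly - Eskin - Ulver: 3+6+10+5 = 24
Cheapest is Pirton - Varne - Dunly - Ulver at 17 min.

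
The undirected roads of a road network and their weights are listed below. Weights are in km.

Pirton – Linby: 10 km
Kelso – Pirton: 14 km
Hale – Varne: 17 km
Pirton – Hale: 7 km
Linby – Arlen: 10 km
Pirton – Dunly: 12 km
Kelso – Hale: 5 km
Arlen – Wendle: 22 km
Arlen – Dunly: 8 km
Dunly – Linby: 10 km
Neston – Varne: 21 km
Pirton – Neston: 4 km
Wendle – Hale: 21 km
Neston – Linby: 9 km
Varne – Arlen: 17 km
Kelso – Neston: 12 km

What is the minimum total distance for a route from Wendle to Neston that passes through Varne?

Shortest Wendle→Varne: Wendle → Hale → Varne = 38
Shortest Varne→Neston: Varne → Neston = 21
Total via Varne: 38 + 21 = 59 km.

59 km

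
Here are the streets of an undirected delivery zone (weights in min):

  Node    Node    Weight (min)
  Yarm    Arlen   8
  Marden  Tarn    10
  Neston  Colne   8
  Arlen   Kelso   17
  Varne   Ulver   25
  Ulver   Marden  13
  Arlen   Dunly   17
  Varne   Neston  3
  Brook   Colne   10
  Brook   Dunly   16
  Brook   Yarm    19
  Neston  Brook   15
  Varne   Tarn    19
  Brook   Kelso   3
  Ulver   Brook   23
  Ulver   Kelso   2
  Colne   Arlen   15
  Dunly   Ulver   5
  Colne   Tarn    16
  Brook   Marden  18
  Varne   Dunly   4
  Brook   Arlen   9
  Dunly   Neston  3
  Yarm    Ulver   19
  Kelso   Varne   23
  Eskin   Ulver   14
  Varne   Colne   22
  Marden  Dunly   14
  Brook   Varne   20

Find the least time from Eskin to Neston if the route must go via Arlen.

Shortest Eskin→Arlen: Eskin → Ulver → Kelso → Brook → Arlen = 28
Shortest Arlen→Neston: Arlen → Dunly → Neston = 20
Total via Arlen: 28 + 20 = 48 min.

48 min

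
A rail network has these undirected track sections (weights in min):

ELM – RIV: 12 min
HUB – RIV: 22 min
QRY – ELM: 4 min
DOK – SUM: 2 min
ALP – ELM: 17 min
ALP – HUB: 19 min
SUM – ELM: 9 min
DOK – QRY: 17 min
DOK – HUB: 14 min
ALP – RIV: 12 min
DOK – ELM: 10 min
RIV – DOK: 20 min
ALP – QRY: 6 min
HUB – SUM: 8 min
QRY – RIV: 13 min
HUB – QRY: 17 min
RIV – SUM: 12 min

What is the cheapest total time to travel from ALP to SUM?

Candidate routes:
ALP → QRY → ELM → SUM: 6+4+9 = 19
ALP → QRY → DOK → SUM: 6+17+2 = 25
ALP → QRY → ELM → DOK → SUM: 6+4+10+2 = 22
ALP → RIV → SUM: 12+12 = 24
The minimum is 19 min via ALP → QRY → ELM → SUM.

19 min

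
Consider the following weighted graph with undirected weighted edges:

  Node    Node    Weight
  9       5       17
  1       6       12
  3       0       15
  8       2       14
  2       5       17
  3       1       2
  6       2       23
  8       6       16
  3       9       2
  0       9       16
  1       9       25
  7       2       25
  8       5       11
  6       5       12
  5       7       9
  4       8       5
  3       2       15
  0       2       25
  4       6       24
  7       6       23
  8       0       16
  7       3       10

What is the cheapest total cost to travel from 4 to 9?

33

Running Dijkstra from 4:
4: 0
8: 5  (via 4)
5: 16  (via 8)
2: 19  (via 8)
0: 21  (via 8)
6: 21  (via 8)
7: 25  (via 5)
1: 33  (via 6)
9: 33  (via 5)
Shortest route: 4 → 8 → 5 → 9 = 33.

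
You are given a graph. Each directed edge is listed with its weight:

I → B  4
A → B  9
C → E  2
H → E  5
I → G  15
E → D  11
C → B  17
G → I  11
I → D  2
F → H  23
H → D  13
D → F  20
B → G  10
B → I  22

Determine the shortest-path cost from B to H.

Running Dijkstra from B:
B: 0
G: 10  (via B)
I: 21  (via G)
D: 23  (via I)
F: 43  (via D)
H: 66  (via F)
Shortest route: B → G → I → D → F → H = 66.

66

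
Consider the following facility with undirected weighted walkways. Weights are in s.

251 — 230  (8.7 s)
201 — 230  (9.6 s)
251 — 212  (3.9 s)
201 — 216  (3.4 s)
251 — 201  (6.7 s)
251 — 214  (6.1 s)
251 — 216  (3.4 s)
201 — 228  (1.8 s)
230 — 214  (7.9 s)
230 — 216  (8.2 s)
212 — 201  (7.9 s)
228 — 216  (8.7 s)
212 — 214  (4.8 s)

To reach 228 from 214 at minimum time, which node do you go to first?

Compare a few routes:
214–251–201–228: 6.1+6.7+1.8 = 14.6
214–251–216–201–228: 6.1+3.4+3.4+1.8 = 14.7
214–212–201–228: 4.8+7.9+1.8 = 14.5
Cheapest is 214–212–201–228 at 14.5 s.
So from 214 the first move is to 212.

212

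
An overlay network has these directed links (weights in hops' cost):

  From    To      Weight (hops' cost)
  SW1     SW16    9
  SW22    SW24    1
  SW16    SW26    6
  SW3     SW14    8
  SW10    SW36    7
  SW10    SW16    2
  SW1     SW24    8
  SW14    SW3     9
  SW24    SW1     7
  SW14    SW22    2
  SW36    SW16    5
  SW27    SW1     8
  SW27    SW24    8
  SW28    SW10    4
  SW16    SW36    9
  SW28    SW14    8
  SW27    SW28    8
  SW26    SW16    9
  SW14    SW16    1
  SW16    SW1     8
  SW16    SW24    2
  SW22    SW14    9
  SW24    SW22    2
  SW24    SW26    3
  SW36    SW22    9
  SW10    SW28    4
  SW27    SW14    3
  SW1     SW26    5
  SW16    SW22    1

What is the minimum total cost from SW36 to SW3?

24 hops' cost

Shortest distances from SW36:
SW36: 0
SW16: 5  (via SW36)
SW22: 6  (via SW16)
SW24: 7  (via SW16)
SW26: 10  (via SW24)
SW1: 13  (via SW16)
SW14: 15  (via SW22)
SW3: 24  (via SW14)
Shortest route: SW36 → SW16 → SW22 → SW14 → SW3 = 24 hops' cost.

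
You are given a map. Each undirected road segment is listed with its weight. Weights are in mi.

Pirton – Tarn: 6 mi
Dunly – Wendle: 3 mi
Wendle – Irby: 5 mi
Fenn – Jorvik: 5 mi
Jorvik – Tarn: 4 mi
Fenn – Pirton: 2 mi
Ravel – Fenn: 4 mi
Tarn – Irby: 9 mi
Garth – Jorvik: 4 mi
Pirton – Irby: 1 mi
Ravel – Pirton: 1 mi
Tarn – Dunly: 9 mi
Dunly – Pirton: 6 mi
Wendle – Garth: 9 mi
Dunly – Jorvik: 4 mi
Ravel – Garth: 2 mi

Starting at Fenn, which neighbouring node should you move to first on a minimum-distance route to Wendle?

Compare a few routes:
Fenn - Ravel - Pirton - Irby - Wendle: 4+1+1+5 = 11
Fenn - Pirton - Dunly - Wendle: 2+6+3 = 11
Fenn - Pirton - Irby - Wendle: 2+1+5 = 8
The minimum is 8 mi via Fenn - Pirton - Irby - Wendle.
So from Fenn the first move is to Pirton.

Pirton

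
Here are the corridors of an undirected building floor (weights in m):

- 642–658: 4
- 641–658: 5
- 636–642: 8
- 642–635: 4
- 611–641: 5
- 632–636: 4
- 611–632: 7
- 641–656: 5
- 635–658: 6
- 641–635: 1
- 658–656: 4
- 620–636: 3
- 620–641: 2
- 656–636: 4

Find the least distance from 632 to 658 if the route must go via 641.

14 m

Shortest 632→641: 632 → 636 → 620 → 641 = 9
Best 641 to 658: 641 → 658 costing 5
Total via 641: 9 + 5 = 14 m.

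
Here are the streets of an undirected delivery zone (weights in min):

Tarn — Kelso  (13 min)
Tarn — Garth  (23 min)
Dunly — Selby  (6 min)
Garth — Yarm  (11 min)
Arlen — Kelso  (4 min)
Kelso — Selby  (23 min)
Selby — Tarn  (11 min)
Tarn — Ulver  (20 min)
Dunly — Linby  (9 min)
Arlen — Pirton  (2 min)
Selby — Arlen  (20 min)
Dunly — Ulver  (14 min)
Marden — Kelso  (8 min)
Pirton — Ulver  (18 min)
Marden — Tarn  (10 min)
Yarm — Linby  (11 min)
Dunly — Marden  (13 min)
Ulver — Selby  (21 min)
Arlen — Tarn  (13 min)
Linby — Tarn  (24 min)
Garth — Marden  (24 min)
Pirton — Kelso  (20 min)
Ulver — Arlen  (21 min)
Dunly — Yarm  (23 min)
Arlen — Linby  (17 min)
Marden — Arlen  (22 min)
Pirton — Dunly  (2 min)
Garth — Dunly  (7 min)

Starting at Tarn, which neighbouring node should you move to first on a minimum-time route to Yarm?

Garth

Enumerating some paths:
Tarn → Arlen → Pirton → Dunly → Garth → Yarm: 13+2+2+7+11 = 35
Tarn → Garth → Yarm: 23+11 = 34
Cheapest is Tarn → Garth → Yarm at 34 min.
So from Tarn the first move is to Garth.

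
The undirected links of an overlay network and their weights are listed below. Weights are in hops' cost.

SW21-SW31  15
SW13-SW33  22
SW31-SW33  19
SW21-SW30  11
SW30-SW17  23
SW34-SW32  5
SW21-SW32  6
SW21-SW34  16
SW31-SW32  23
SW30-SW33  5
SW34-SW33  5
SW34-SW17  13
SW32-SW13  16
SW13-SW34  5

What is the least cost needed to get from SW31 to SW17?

Compare a few routes:
SW31 - SW21 - SW32 - SW34 - SW17: 15+6+5+13 = 39
SW31 - SW33 - SW34 - SW17: 19+5+13 = 37
The minimum is 37 hops' cost via SW31 - SW33 - SW34 - SW17.

37 hops' cost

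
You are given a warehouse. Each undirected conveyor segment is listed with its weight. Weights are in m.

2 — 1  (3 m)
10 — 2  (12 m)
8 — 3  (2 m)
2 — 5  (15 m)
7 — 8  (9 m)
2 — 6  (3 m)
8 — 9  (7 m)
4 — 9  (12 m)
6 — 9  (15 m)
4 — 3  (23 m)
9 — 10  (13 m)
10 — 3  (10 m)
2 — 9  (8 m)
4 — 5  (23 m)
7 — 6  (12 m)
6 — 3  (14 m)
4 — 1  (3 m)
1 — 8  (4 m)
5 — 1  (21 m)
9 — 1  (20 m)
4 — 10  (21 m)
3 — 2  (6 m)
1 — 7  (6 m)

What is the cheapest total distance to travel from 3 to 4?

9 m

Running Dijkstra from 3:
3: 0
8: 2  (via 3)
1: 6  (via 8)
2: 6  (via 3)
4: 9  (via 1)
Shortest route: 3–8–1–4 = 9 m.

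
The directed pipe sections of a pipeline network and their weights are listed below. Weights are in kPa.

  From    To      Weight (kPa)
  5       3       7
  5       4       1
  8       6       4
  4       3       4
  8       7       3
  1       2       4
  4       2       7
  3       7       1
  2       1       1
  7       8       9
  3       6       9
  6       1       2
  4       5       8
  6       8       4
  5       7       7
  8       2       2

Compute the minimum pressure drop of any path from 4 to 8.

Candidate routes:
4 - 5 - 7 - 8: 8+7+9 = 24
4 - 3 - 6 - 8: 4+9+4 = 17
4 - 5 - 3 - 7 - 8: 8+7+1+9 = 25
4 - 3 - 7 - 8: 4+1+9 = 14
Cheapest is 4 - 3 - 7 - 8 at 14 kPa.

14 kPa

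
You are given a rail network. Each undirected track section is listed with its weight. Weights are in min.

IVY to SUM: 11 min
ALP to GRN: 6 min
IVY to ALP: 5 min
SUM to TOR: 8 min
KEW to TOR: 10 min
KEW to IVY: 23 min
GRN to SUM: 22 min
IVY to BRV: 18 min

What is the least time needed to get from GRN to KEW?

Settle nodes by increasing distance from GRN:
GRN: 0
ALP: 6  (via GRN)
IVY: 11  (via ALP)
SUM: 22  (via GRN)
BRV: 29  (via IVY)
TOR: 30  (via SUM)
KEW: 34  (via IVY)
Shortest route: GRN → ALP → IVY → KEW = 34 min.

34 min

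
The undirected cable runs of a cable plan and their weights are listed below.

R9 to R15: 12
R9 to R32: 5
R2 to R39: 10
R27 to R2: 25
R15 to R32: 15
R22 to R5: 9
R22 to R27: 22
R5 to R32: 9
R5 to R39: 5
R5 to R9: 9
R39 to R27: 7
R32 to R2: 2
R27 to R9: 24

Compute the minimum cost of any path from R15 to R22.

Settle nodes by increasing distance from R15:
R15: 0
R9: 12  (via R15)
R32: 15  (via R15)
R2: 17  (via R32)
R5: 21  (via R9)
R39: 26  (via R5)
R22: 30  (via R5)
Shortest route: R15 → R9 → R5 → R22 = 30.

30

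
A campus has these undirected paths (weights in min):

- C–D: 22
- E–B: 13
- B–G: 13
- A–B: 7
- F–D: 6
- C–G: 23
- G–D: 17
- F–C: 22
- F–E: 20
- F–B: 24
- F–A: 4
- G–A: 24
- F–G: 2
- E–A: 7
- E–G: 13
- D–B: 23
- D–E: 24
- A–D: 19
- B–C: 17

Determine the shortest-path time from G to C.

23 min

Candidate routes:
G–C: 23 = 23
G–F–C: 2+22 = 24
The minimum is 23 min via G–C.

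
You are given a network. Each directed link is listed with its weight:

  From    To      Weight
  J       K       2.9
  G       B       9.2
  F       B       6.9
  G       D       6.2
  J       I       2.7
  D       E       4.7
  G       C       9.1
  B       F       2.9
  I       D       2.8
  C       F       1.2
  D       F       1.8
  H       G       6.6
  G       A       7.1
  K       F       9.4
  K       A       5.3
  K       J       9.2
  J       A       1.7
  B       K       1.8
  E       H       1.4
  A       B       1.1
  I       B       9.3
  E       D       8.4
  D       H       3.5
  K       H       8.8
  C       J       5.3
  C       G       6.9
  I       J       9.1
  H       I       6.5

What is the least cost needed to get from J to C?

24.7

Shortest distances from J:
J: 0
A: 1.7  (via J)
I: 2.7  (via J)
B: 2.8  (via A)
K: 2.9  (via J)
D: 5.5  (via I)
F: 5.7  (via B)
H: 9  (via D)
E: 10.2  (via D)
G: 15.6  (via H)
C: 24.7  (via G)
Shortest route: J → I → D → H → G → C = 24.7.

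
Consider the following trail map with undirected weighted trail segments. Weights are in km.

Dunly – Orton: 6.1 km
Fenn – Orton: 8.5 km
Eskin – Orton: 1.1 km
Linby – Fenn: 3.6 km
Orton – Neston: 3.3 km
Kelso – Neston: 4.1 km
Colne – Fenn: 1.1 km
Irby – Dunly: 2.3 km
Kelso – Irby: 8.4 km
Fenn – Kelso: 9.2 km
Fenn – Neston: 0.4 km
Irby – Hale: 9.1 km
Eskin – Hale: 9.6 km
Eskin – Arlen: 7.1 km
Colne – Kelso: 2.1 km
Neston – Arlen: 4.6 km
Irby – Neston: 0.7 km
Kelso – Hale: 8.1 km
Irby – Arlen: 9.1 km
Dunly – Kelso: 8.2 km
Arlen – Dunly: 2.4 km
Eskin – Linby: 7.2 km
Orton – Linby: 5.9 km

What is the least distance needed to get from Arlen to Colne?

6.1 km

Enumerating some paths:
Arlen–Dunly–Irby–Neston–Fenn–Colne: 2.4+2.3+0.7+0.4+1.1 = 6.9
Arlen–Neston–Fenn–Colne: 4.6+0.4+1.1 = 6.1
The minimum is 6.1 km via Arlen–Neston–Fenn–Colne.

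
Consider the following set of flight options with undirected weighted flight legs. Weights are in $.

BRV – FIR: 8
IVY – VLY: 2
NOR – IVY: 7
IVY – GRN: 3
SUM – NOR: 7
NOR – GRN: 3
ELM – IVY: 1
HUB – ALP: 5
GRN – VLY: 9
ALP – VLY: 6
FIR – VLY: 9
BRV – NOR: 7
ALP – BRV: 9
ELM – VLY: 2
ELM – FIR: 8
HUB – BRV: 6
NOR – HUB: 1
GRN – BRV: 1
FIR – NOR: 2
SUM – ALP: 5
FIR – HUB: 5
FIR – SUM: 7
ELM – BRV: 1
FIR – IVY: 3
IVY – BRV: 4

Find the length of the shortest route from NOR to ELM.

Running Dijkstra from NOR:
NOR: 0
HUB: 1  (via NOR)
FIR: 2  (via NOR)
GRN: 3  (via NOR)
BRV: 4  (via GRN)
IVY: 5  (via FIR)
ELM: 5  (via BRV)
Shortest route: NOR → GRN → BRV → ELM = $5.

$5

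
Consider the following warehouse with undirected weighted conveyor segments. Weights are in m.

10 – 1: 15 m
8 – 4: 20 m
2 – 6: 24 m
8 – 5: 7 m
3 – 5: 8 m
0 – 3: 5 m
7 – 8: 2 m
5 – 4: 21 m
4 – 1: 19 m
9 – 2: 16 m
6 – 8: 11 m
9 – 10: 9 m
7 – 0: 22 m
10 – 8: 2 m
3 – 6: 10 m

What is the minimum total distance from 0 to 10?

22 m

Settle nodes by increasing distance from 0:
0: 0
3: 5  (via 0)
5: 13  (via 3)
6: 15  (via 3)
8: 20  (via 5)
7: 22  (via 0)
10: 22  (via 8)
Shortest route: 0 → 3 → 5 → 8 → 10 = 22 m.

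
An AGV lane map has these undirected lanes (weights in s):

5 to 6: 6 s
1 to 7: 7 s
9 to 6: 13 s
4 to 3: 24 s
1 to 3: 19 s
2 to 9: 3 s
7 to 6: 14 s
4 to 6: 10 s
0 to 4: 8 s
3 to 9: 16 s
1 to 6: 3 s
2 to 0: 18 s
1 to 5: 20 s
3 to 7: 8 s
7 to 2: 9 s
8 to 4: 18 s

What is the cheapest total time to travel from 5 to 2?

Compare a few routes:
5 - 6 - 1 - 7 - 2: 6+3+7+9 = 25
5 - 6 - 9 - 2: 6+13+3 = 22
The minimum is 22 s via 5 - 6 - 9 - 2.

22 s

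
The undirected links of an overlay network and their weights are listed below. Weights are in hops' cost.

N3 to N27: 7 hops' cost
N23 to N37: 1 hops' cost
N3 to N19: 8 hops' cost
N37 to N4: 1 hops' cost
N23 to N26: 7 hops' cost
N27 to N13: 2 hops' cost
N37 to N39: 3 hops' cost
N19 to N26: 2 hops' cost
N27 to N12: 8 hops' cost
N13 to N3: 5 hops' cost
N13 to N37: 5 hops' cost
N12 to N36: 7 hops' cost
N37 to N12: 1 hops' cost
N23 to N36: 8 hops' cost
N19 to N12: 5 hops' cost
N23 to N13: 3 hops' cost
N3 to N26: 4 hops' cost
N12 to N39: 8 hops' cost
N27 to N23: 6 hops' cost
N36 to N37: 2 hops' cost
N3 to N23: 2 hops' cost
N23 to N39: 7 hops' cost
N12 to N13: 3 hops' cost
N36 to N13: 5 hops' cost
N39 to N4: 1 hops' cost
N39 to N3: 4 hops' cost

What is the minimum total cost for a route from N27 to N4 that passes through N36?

10 hops' cost

Best N27 to N36: N27–N13–N36 costing 7
Shortest N36→N4: N36–N37–N4 = 3
Total via N36: 7 + 3 = 10 hops' cost.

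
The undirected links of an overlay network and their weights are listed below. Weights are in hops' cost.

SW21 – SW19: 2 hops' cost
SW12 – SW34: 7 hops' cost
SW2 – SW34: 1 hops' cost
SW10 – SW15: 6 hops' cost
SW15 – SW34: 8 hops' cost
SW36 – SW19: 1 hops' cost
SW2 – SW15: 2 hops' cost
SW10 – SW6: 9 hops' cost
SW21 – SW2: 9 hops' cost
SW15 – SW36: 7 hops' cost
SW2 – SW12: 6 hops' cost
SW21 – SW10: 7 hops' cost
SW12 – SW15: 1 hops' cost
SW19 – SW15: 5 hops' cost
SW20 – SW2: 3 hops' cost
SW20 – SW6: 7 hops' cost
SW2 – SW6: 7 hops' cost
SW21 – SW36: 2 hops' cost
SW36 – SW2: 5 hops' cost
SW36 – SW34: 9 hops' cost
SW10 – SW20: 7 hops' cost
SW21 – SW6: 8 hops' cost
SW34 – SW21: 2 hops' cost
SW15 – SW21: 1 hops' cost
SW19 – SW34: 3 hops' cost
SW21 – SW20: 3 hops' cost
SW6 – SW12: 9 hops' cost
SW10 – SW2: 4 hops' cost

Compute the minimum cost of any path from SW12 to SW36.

4 hops' cost

Settle nodes by increasing distance from SW12:
SW12: 0
SW15: 1  (via SW12)
SW21: 2  (via SW15)
SW2: 3  (via SW15)
SW19: 4  (via SW21)
SW34: 4  (via SW21)
SW36: 4  (via SW21)
Shortest route: SW12 → SW15 → SW21 → SW36 = 4 hops' cost.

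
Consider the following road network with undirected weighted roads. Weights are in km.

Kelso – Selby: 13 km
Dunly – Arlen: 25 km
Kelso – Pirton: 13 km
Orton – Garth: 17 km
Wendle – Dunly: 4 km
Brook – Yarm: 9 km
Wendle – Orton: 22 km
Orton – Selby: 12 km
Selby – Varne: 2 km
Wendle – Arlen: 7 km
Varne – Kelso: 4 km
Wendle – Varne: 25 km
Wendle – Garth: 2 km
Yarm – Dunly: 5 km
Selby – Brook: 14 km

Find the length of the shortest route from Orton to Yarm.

Shortest distances from Orton:
Orton: 0
Selby: 12  (via Orton)
Varne: 14  (via Selby)
Garth: 17  (via Orton)
Kelso: 18  (via Varne)
Wendle: 19  (via Garth)
Dunly: 23  (via Wendle)
Arlen: 26  (via Wendle)
Brook: 26  (via Selby)
Yarm: 28  (via Dunly)
Shortest route: Orton–Garth–Wendle–Dunly–Yarm = 28 km.

28 km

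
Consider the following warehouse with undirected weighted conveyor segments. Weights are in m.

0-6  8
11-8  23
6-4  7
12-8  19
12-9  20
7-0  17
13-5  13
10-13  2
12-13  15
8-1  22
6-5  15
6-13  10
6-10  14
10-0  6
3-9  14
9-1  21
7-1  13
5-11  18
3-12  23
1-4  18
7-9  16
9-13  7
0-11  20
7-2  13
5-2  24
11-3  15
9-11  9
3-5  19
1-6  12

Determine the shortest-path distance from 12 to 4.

Shortest distances from 12:
12: 0
13: 15  (via 12)
10: 17  (via 13)
8: 19  (via 12)
9: 20  (via 12)
0: 23  (via 10)
3: 23  (via 12)
6: 25  (via 13)
5: 28  (via 13)
11: 29  (via 9)
4: 32  (via 6)
Shortest route: 12 → 13 → 6 → 4 = 32 m.

32 m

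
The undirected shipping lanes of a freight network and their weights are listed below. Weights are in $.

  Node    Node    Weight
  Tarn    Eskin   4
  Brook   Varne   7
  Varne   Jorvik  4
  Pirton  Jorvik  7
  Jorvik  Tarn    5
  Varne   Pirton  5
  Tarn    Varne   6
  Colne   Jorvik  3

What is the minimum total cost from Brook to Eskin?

$17

Enumerating some paths:
Brook → Varne → Jorvik → Tarn → Eskin: 7+4+5+4 = 20
Brook → Varne → Tarn → Eskin: 7+6+4 = 17
The minimum is $17 via Brook → Varne → Tarn → Eskin.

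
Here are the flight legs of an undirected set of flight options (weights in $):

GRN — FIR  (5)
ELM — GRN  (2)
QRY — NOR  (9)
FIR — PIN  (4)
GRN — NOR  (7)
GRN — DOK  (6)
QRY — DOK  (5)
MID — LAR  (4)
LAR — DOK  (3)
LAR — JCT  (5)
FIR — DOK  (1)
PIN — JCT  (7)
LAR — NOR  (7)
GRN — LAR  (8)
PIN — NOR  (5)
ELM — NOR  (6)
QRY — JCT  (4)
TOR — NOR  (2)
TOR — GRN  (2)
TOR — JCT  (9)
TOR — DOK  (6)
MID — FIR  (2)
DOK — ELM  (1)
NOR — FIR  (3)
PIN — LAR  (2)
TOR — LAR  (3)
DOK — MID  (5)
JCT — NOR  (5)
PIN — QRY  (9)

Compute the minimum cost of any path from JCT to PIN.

Running Dijkstra from JCT:
JCT: 0
QRY: 4  (via JCT)
NOR: 5  (via JCT)
LAR: 5  (via JCT)
PIN: 7  (via JCT)
Shortest route: JCT–PIN = $7.

$7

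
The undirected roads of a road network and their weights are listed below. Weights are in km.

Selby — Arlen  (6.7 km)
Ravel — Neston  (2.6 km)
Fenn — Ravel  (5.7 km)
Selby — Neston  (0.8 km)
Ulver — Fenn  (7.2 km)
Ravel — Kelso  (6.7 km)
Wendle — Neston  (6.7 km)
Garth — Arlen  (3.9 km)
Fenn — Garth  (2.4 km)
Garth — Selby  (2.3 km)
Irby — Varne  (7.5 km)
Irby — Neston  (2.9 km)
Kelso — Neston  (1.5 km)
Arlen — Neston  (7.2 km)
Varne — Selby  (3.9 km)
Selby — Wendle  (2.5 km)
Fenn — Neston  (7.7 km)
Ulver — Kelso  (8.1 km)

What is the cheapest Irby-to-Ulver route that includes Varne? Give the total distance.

21.8 km

Shortest Irby→Varne: Irby–Varne = 7.5
Best Varne to Ulver: Varne–Selby–Neston–Kelso–Ulver costing 14.3
Total via Varne: 7.5 + 14.3 = 21.8 km.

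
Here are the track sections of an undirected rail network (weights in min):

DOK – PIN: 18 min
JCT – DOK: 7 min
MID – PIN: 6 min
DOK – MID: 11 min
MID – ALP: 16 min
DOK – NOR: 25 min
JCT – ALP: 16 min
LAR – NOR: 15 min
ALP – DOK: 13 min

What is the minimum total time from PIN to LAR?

57 min

Candidate routes:
PIN - MID - ALP - DOK - NOR - LAR: 6+16+13+25+15 = 75
PIN - MID - DOK - NOR - LAR: 6+11+25+15 = 57
PIN - DOK - NOR - LAR: 18+25+15 = 58
The minimum is 57 min via PIN - MID - DOK - NOR - LAR.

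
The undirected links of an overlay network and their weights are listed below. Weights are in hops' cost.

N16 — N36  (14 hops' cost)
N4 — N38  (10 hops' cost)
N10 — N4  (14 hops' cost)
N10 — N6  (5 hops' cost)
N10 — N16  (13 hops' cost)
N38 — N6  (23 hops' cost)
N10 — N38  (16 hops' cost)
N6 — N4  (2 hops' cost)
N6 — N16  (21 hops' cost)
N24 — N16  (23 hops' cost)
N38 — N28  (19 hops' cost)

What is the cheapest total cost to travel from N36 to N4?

34 hops' cost

Candidate routes:
N36–N16–N6–N4: 14+21+2 = 37
N36–N16–N10–N6–N4: 14+13+5+2 = 34
Cheapest is N36–N16–N10–N6–N4 at 34 hops' cost.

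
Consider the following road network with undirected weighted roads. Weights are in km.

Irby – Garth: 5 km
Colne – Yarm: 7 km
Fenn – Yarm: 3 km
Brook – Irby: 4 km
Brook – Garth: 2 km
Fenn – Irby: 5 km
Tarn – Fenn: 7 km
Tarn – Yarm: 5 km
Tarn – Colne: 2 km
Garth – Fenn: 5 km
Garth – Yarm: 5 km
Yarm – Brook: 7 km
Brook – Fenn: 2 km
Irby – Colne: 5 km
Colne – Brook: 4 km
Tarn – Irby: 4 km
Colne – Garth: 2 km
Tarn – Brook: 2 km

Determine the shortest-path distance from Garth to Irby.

5 km

Running Dijkstra from Garth:
Garth: 0
Brook: 2  (via Garth)
Colne: 2  (via Garth)
Tarn: 4  (via Brook)
Fenn: 4  (via Brook)
Yarm: 5  (via Garth)
Irby: 5  (via Garth)
Shortest route: Garth–Irby = 5 km.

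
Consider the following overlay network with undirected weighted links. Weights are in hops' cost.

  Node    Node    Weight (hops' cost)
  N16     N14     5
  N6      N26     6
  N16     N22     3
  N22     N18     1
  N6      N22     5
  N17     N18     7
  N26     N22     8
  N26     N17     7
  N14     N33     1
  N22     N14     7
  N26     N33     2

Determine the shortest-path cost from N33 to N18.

Enumerating some paths:
N33 → N14 → N16 → N22 → N18: 1+5+3+1 = 10
N33 → N14 → N22 → N18: 1+7+1 = 9
The minimum is 9 hops' cost via N33 → N14 → N22 → N18.

9 hops' cost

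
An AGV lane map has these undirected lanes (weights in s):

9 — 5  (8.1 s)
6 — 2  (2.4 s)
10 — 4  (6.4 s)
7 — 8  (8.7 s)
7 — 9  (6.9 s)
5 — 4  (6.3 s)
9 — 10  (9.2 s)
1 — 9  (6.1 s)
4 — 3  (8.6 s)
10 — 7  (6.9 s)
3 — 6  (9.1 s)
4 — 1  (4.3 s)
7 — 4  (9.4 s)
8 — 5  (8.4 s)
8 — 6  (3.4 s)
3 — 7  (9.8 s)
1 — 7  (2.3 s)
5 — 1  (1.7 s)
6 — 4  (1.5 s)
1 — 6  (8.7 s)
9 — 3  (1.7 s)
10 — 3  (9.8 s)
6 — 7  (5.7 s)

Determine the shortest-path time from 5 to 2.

9.9 s

Enumerating some paths:
5–1–7–6–2: 1.7+2.3+5.7+2.4 = 12.1
5–1–4–6–2: 1.7+4.3+1.5+2.4 = 9.9
5–1–6–2: 1.7+8.7+2.4 = 12.8
5–4–6–2: 6.3+1.5+2.4 = 10.2
Cheapest is 5–1–4–6–2 at 9.9 s.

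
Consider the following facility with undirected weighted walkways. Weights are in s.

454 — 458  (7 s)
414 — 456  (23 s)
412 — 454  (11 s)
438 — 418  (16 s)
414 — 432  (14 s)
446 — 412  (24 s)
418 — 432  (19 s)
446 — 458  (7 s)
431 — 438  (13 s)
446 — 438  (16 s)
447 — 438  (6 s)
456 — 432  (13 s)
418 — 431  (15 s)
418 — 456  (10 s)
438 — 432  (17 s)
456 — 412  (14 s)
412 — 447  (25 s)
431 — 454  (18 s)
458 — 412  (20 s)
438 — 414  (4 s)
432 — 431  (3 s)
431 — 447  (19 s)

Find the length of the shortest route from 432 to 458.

28 s

Settle nodes by increasing distance from 432:
432: 0
431: 3  (via 432)
456: 13  (via 432)
414: 14  (via 432)
438: 16  (via 431)
418: 18  (via 431)
454: 21  (via 431)
447: 22  (via 431)
412: 27  (via 456)
458: 28  (via 454)
Shortest route: 432 → 431 → 454 → 458 = 28 s.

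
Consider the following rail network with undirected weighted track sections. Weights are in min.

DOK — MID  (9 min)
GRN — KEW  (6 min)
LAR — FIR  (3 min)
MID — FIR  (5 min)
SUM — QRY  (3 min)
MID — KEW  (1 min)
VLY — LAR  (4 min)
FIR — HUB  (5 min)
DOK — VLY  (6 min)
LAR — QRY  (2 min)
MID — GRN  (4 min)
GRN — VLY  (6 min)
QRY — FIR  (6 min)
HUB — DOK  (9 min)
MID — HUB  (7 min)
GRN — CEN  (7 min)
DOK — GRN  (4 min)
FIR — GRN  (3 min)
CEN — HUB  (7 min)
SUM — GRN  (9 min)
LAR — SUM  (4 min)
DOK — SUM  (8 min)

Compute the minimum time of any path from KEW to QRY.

11 min

Running Dijkstra from KEW:
KEW: 0
MID: 1  (via KEW)
GRN: 5  (via MID)
FIR: 6  (via MID)
HUB: 8  (via MID)
LAR: 9  (via FIR)
DOK: 9  (via GRN)
VLY: 11  (via GRN)
QRY: 11  (via LAR)
Shortest route: KEW → MID → FIR → LAR → QRY = 11 min.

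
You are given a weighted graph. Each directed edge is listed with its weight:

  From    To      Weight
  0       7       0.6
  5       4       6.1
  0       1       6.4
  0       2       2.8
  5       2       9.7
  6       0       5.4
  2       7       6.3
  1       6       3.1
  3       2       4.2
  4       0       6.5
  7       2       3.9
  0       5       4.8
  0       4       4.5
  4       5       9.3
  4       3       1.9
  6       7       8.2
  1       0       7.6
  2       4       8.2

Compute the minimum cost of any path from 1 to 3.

Candidate routes:
1 → 0 → 5 → 4 → 3: 7.6+4.8+6.1+1.9 = 20.4
1 → 6 → 0 → 4 → 3: 3.1+5.4+4.5+1.9 = 14.9
1 → 0 → 4 → 3: 7.6+4.5+1.9 = 14
Cheapest is 1 → 0 → 4 → 3 at 14.

14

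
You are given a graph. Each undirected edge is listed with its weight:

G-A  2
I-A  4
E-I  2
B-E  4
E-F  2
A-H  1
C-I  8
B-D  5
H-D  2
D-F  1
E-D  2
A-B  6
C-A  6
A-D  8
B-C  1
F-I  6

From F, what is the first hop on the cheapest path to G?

Compare a few routes:
F–E–D–H–A–G: 2+2+2+1+2 = 9
F–D–H–A–G: 1+2+1+2 = 6
The minimum is 6 via F–D–H–A–G.
So from F the first move is to D.

D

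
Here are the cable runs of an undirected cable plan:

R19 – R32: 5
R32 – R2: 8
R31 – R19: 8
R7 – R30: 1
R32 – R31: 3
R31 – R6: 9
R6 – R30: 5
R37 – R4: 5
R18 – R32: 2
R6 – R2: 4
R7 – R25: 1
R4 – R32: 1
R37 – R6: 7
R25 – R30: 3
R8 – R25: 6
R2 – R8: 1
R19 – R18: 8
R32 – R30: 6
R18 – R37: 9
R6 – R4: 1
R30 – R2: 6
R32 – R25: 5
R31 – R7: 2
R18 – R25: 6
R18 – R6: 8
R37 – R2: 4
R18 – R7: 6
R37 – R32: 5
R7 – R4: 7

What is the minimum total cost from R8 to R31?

9

Shortest distances from R8:
R8: 0
R2: 1  (via R8)
R37: 5  (via R2)
R6: 5  (via R2)
R25: 6  (via R8)
R4: 6  (via R6)
R30: 7  (via R2)
R7: 7  (via R25)
R32: 7  (via R4)
R31: 9  (via R7)
Shortest route: R8 → R25 → R7 → R31 = 9.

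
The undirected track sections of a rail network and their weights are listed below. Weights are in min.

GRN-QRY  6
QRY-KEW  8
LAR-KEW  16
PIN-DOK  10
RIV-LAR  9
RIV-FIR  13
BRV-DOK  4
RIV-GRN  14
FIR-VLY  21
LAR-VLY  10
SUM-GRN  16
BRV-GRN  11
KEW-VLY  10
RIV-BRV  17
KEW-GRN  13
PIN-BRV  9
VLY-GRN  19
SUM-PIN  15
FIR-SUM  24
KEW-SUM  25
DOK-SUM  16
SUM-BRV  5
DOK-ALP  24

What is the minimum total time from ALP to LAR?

Running Dijkstra from ALP:
ALP: 0
DOK: 24  (via ALP)
BRV: 28  (via DOK)
SUM: 33  (via BRV)
PIN: 34  (via DOK)
GRN: 39  (via BRV)
QRY: 45  (via GRN)
RIV: 45  (via BRV)
KEW: 52  (via GRN)
LAR: 54  (via RIV)
Shortest route: ALP–DOK–BRV–RIV–LAR = 54 min.

54 min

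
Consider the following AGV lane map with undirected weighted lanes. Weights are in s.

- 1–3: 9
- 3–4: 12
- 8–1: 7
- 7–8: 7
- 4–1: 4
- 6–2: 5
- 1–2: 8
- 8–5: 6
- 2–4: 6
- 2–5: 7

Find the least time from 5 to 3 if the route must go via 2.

24 s

Best 5 to 2: 5–2 costing 7
Shortest 2→3: 2–1–3 = 17
Total via 2: 7 + 17 = 24 s.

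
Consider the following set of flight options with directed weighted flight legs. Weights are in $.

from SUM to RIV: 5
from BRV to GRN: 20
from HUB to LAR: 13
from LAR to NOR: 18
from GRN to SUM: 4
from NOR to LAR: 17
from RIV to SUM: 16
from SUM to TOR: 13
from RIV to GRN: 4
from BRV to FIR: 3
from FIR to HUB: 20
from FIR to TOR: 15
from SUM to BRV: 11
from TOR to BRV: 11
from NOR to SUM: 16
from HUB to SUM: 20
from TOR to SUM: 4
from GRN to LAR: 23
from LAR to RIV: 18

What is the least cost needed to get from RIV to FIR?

$22

Enumerating some paths:
RIV → SUM → TOR → BRV → FIR: 16+13+11+3 = 43
RIV → SUM → BRV → FIR: 16+11+3 = 30
RIV → GRN → SUM → BRV → FIR: 4+4+11+3 = 22
RIV → GRN → SUM → TOR → BRV → FIR: 4+4+13+11+3 = 35
The minimum is $22 via RIV → GRN → SUM → BRV → FIR.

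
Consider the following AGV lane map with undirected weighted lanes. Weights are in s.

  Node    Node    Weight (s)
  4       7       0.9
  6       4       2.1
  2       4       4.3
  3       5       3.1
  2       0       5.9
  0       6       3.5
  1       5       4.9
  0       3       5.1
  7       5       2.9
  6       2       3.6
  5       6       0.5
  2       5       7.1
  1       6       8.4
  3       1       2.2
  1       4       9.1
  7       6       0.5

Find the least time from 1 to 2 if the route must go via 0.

Best 1 to 0: 1–3–0 costing 7.3
Best 0 to 2: 0–2 costing 5.9
Total via 0: 7.3 + 5.9 = 13.2 s.

13.2 s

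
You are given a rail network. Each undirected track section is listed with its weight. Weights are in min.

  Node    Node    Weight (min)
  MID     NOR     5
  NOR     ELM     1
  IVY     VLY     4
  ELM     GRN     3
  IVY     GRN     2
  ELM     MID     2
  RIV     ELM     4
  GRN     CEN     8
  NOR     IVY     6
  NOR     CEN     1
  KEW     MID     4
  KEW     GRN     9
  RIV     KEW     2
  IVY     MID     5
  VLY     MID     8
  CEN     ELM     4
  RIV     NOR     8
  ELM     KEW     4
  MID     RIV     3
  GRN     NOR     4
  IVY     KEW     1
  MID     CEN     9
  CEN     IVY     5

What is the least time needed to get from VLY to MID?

Shortest distances from VLY:
VLY: 0
IVY: 4  (via VLY)
KEW: 5  (via IVY)
GRN: 6  (via IVY)
RIV: 7  (via KEW)
MID: 8  (via VLY)
Shortest route: VLY–MID = 8 min.

8 min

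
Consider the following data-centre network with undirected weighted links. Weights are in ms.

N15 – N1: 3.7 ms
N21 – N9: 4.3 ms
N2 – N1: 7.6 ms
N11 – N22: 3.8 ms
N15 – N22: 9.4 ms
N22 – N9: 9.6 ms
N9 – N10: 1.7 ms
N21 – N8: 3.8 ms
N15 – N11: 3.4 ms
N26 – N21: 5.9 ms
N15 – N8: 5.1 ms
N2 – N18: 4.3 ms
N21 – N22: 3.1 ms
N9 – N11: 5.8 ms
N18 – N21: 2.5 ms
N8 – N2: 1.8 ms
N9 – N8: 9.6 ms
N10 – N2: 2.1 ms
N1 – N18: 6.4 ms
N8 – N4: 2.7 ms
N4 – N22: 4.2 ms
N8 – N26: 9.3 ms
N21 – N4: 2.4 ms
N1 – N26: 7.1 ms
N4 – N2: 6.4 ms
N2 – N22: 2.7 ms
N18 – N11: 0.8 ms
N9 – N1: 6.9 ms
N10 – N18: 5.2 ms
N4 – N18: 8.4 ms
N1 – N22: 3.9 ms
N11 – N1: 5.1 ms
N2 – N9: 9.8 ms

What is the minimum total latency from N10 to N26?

Shortest distances from N10:
N10: 0
N9: 1.7  (via N10)
N2: 2.1  (via N10)
N8: 3.9  (via N2)
N22: 4.8  (via N2)
N18: 5.2  (via N10)
N11: 6  (via N18)
N21: 6  (via N9)
N4: 6.6  (via N8)
N1: 8.6  (via N9)
N15: 9  (via N8)
N26: 11.9  (via N21)
Shortest route: N10 → N9 → N21 → N26 = 11.9 ms.

11.9 ms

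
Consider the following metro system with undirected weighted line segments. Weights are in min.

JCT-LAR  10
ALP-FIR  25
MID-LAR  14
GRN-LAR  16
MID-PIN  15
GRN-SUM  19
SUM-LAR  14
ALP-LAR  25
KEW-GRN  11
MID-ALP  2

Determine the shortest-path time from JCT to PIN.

Enumerating some paths:
JCT–LAR–MID–PIN: 10+14+15 = 39
JCT–LAR–ALP–MID–PIN: 10+25+2+15 = 52
Cheapest is JCT–LAR–MID–PIN at 39 min.

39 min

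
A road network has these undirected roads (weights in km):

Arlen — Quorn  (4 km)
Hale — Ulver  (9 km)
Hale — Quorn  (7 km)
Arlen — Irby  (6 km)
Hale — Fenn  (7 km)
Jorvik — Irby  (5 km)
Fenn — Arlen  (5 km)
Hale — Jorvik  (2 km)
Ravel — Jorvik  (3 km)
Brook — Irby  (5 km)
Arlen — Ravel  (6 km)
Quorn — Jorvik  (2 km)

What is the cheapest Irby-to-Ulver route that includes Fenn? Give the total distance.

27 km

Shortest Irby→Fenn: Irby–Arlen–Fenn = 11
Best Fenn to Ulver: Fenn–Hale–Ulver costing 16
Total via Fenn: 11 + 16 = 27 km.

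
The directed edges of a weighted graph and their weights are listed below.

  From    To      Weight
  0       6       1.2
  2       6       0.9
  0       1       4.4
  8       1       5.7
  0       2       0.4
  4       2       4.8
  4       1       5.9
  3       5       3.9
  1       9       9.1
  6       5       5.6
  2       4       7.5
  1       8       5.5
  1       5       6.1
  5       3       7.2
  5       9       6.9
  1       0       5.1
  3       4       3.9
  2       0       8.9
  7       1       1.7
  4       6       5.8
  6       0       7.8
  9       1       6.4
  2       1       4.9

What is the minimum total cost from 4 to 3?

18.5

Shortest distances from 4:
4: 0
2: 4.8  (via 4)
6: 5.7  (via 2)
1: 5.9  (via 4)
0: 11  (via 1)
5: 11.3  (via 6)
8: 11.4  (via 1)
9: 15  (via 1)
3: 18.5  (via 5)
Shortest route: 4–2–6–5–3 = 18.5.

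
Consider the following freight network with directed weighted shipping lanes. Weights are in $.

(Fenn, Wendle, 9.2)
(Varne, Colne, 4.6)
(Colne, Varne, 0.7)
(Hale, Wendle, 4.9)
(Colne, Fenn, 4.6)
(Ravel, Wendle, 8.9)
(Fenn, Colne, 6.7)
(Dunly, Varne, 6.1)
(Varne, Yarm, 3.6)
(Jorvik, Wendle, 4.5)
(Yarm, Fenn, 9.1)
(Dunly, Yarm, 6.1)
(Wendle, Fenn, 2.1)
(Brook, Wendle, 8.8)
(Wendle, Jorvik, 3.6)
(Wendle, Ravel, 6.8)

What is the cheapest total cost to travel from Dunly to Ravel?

$31.2

Candidate routes:
Dunly–Varne–Colne–Fenn–Wendle–Ravel: 6.1+4.6+4.6+9.2+6.8 = 31.3
Dunly–Varne–Yarm–Fenn–Wendle–Ravel: 6.1+3.6+9.1+9.2+6.8 = 34.8
Dunly–Yarm–Fenn–Wendle–Ravel: 6.1+9.1+9.2+6.8 = 31.2
Cheapest is Dunly–Yarm–Fenn–Wendle–Ravel at $31.2.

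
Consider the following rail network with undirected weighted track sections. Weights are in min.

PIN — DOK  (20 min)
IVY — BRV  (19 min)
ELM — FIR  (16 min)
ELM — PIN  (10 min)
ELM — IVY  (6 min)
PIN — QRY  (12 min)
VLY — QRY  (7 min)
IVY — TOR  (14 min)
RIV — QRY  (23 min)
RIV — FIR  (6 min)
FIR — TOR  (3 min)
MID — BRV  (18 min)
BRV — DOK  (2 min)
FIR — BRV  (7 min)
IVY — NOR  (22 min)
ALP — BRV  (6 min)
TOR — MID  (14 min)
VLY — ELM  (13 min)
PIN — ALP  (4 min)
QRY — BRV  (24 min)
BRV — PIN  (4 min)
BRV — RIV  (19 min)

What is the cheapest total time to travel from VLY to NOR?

41 min

Enumerating some paths:
VLY → QRY → PIN → ELM → IVY → NOR: 7+12+10+6+22 = 57
VLY → QRY → PIN → BRV → IVY → NOR: 7+12+4+19+22 = 64
VLY → ELM → IVY → NOR: 13+6+22 = 41
Cheapest is VLY → ELM → IVY → NOR at 41 min.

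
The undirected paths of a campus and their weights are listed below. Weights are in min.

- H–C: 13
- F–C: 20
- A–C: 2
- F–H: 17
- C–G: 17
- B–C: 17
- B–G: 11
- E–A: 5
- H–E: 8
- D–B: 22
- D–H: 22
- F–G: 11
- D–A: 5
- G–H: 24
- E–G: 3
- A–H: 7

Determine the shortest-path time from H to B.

Enumerating some paths:
H–C–B: 13+17 = 30
H–E–G–B: 8+3+11 = 22
H–A–C–B: 7+2+17 = 26
H–A–E–G–B: 7+5+3+11 = 26
The minimum is 22 min via H–E–G–B.

22 min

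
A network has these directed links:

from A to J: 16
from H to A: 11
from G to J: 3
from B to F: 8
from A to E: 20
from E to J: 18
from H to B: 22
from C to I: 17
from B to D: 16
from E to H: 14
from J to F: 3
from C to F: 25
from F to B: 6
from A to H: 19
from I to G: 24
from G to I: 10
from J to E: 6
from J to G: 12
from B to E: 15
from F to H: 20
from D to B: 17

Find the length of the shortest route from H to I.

Compare a few routes:
H → A → J → G → I: 11+16+12+10 = 49
H → B → E → J → G → I: 22+15+18+12+10 = 77
H → A → E → J → G → I: 11+20+18+12+10 = 71
Cheapest is H → A → J → G → I at 49.

49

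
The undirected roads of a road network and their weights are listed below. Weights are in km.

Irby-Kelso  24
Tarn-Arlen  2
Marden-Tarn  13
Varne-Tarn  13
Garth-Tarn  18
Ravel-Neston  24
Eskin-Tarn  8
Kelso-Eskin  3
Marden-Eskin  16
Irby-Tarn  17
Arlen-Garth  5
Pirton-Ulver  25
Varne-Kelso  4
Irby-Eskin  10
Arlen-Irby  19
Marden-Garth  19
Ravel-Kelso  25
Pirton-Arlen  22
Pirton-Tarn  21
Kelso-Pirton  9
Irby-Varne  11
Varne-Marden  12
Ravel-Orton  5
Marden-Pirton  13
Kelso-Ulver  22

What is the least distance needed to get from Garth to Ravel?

Enumerating some paths:
Garth → Arlen → Tarn → Varne → Kelso → Ravel: 5+2+13+4+25 = 49
Garth → Tarn → Eskin → Kelso → Ravel: 18+8+3+25 = 54
Garth → Arlen → Tarn → Eskin → Kelso → Ravel: 5+2+8+3+25 = 43
The minimum is 43 km via Garth → Arlen → Tarn → Eskin → Kelso → Ravel.

43 km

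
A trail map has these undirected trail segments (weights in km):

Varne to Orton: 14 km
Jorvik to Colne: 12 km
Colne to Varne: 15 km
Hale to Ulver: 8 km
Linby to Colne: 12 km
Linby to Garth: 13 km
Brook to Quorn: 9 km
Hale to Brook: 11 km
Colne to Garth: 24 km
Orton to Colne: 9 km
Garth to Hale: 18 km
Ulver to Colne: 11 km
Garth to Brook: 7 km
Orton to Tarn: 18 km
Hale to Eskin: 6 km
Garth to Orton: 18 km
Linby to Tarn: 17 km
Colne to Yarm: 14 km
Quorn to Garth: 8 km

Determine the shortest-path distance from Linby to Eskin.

Compare a few routes:
Linby - Garth - Hale - Eskin: 13+18+6 = 37
Linby - Garth - Quorn - Brook - Hale - Eskin: 13+8+9+11+6 = 47
Cheapest is Linby - Garth - Hale - Eskin at 37 km.

37 km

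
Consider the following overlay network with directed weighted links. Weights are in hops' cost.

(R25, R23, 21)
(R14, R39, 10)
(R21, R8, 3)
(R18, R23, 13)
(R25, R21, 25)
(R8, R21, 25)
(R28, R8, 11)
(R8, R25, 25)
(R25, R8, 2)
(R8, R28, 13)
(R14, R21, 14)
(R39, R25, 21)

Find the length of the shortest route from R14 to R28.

Candidate routes:
R14 - R39 - R25 - R8 - R28: 10+21+2+13 = 46
R14 - R21 - R8 - R28: 14+3+13 = 30
R14 - R39 - R25 - R21 - R8 - R28: 10+21+25+3+13 = 72
The minimum is 30 hops' cost via R14 - R21 - R8 - R28.

30 hops' cost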